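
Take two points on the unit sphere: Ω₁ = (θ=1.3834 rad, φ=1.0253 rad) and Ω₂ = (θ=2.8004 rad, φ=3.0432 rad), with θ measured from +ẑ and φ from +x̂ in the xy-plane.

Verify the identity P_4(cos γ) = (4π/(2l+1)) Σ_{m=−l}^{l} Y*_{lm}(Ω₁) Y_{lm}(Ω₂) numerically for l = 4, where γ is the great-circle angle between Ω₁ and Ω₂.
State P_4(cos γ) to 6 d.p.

Summing Y*_{l m}(θ₁,φ₁)·Y_{l m}(θ₂,φ₂) over m ∈ [−4, 4]; prefactor 4π/(2·4+1) = 1.396263:
  m=-4: -0.236622-0.337698i × +0.005123+0.002127i = -0.000494-0.002234i  (running Σ = -0.000494-0.002234i)
  m=-3: -0.220677+0.014518i × +0.042279+0.012855i = -0.009517-0.002223i  (running Σ = -0.010011-0.004457i)
  m=-2: +0.112843-0.216856i × +0.191603+0.038199i = +0.029905-0.037240i  (running Σ = +0.019894-0.041696i)
  m=-1: -0.123870-0.204094i × +0.477464+0.047131i = -0.049524-0.103286i  (running Σ = -0.029630-0.144982i)
  m=0: +0.211668-0.000000i × +0.418929+0.000000i = +0.088674+0.000000i  (running Σ = +0.059044-0.144982i)
  m=1: +0.123870-0.204094i × -0.477464+0.047131i = -0.049524+0.103286i  (running Σ = +0.009520-0.041696i)
  m=2: +0.112843+0.216856i × +0.191603-0.038199i = +0.029905+0.037240i  (running Σ = +0.039424-0.004457i)
  m=3: +0.220677+0.014518i × -0.042279+0.012855i = -0.009517+0.002223i  (running Σ = +0.029908-0.002234i)
  m=4: -0.236622+0.337698i × +0.005123-0.002127i = -0.000494+0.002234i  (running Σ = +0.029414-0.000000i)
Total Σ_m = +0.029414-0.000000i. Multiply by 1.396263: +0.041070-0.000000i. P_4(cos γ) = 0.041070

0.041070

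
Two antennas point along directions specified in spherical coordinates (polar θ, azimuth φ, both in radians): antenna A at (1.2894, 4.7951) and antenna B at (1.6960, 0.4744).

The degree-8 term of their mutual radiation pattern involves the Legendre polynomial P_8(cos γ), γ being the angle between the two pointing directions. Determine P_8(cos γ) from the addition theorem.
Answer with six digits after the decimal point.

Summing Y*_{l m}(θ₁,φ₁)·Y_{l m}(θ₂,φ₂) over m ∈ [−8, 8]; prefactor 4π/(2·8+1) = 0.739198:
  [-8]  conj(Y_{8,-8})(Ω₁) = 0.29499 + 0.22974j ; Y_{8,-8}(Ω₂) = -0.38426 + 0.29431j ; Δ = -0.18097 - 0.00146j
  [-7]  conj(Y_{8,-7})(Ω₁) = -0.23656 + 0.36187j ; Y_{8,-7}(Ω₂) = 0.23978 - 0.04344j ; Δ = -0.04100 + 0.09704j
  [-6]  conj(Y_{8,-6})(Ω₁) = -0.04078 - 0.02208j ; Y_{8,-6}(Ω₂) = 0.26319 + 0.08003j ; Δ = -0.00897 - 0.00908j
  [-5]  conj(Y_{8,-5})(Ω₁) = -0.13686 + 0.31185j ; Y_{8,-5}(Ω₂) = -0.19395 - 0.18792j ; Δ = 0.08515 - 0.03477j
  [-4]  conj(Y_{8,-4})(Ω₁) = -0.16853 - 0.05789j ; Y_{8,-4}(Ω₂) = -0.06423 - 0.18950j ; Δ = -0.00014 + 0.03566j
  [-3]  conj(Y_{8,-3})(Ω₁) = -0.06480 + 0.25577j ; Y_{8,-3}(Ω₂) = -0.04080 + 0.27440j ; Δ = -0.06754 - 0.02822j
  [-2]  conj(Y_{8,-2})(Ω₁) = -0.22314 - 0.03725j ; Y_{8,-2}(Ω₂) = -0.09613 + 0.13409j ; Δ = 0.02645 - 0.02634j
  [-1]  conj(Y_{8,-1})(Ω₁) = -0.01858 + 0.22416j ; Y_{8,-1}(Ω₂) = 0.24846 - 0.12759j ; Δ = 0.02398 + 0.05807j
  [+0]  conj(Y_{8,0})(Ω₁) = -0.23839 + 0.00000j ; Y_{8,0}(Ω₂) = 0.15440 + 0.00000j ; Δ = -0.03681 + 0.00000j
  [+1]  conj(Y_{8,1})(Ω₁) = 0.01858 + 0.22416j ; Y_{8,1}(Ω₂) = -0.24846 - 0.12759j ; Δ = 0.02398 - 0.05807j
  [+2]  conj(Y_{8,2})(Ω₁) = -0.22314 + 0.03725j ; Y_{8,2}(Ω₂) = -0.09613 - 0.13409j ; Δ = 0.02645 + 0.02634j
  [+3]  conj(Y_{8,3})(Ω₁) = 0.06480 + 0.25577j ; Y_{8,3}(Ω₂) = 0.04080 + 0.27440j ; Δ = -0.06754 + 0.02822j
  [+4]  conj(Y_{8,4})(Ω₁) = -0.16853 + 0.05789j ; Y_{8,4}(Ω₂) = -0.06423 + 0.18950j ; Δ = -0.00014 - 0.03566j
  [+5]  conj(Y_{8,5})(Ω₁) = 0.13686 + 0.31185j ; Y_{8,5}(Ω₂) = 0.19395 - 0.18792j ; Δ = 0.08515 + 0.03477j
  [+6]  conj(Y_{8,6})(Ω₁) = -0.04078 + 0.02208j ; Y_{8,6}(Ω₂) = 0.26319 - 0.08003j ; Δ = -0.00897 + 0.00908j
  [+7]  conj(Y_{8,7})(Ω₁) = 0.23656 + 0.36187j ; Y_{8,7}(Ω₂) = -0.23978 - 0.04344j ; Δ = -0.04100 - 0.09704j
  [+8]  conj(Y_{8,8})(Ω₁) = 0.29499 - 0.22974j ; Y_{8,8}(Ω₂) = -0.38426 - 0.29431j ; Δ = -0.18097 + 0.00146j
Σ over m = -0.36290 + 0.00000j; ×(4π/17) → -0.26825 + 0.00000j. Real part: -0.268254

-0.268254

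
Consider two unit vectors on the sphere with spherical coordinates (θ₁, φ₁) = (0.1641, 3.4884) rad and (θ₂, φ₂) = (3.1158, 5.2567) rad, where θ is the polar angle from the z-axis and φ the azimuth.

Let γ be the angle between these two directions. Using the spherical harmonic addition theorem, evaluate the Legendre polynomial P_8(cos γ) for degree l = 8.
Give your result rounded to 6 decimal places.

Summing Y*_{l m}(θ₁,φ₁)·Y_{l m}(θ₂,φ₂) over m ∈ [−8, 8]; prefactor 4π/(2·8+1) = 0.739198:
  term(m=-8) = -0.000000-0.000000i   from Y*(Ω₁)=-0.000000+0.000000i, Y(Ω₂)=-0.000000+0.000000i
  term(m=-7) = -0.000000-0.000000i   from Y*(Ω₁)=+0.000005-0.000004i, Y(Ω₂)=-0.000000-0.000000i
  term(m=-6) = -0.000000+0.000000i   from Y*(Ω₁)=-0.000048+0.000085i, Y(Ω₂)=+0.000000-0.000000i
  term(m=-5) = +0.000000+0.000000i   from Y*(Ω₁)=+0.000176-0.001068i, Y(Ω₂)=-0.000000+0.000000i
  term(m=-4) = +0.000000-0.000000i   from Y*(Ω₁)=+0.001639+0.008829i, Y(Ω₂)=-0.000003-0.000005i
  term(m=-3) = -0.000007-0.000011i   from Y*(Ω₁)=-0.027824-0.047446i, Y(Ω₂)=+0.000239-0.000015i
  term(m=-2) = -0.001495+0.000623i   from Y*(Ω₁)=+0.182053+0.151364i, Y(Ω₂)=-0.003172+0.006060i
  term(m=-1) = +0.015645+0.078181i   from Y*(Ω₁)=-0.592645-0.214191i, Y(Ω₂)=-0.065518-0.108239i
  term(m=+0) = +0.762552+0.000000i   from Y*(Ω₁)=+0.663538-0.000000i, Y(Ω₂)=+1.149220+0.000000i
  term(m=+1) = +0.015645-0.078181i   from Y*(Ω₁)=+0.592645-0.214191i, Y(Ω₂)=+0.065518-0.108239i
  term(m=+2) = -0.001495-0.000623i   from Y*(Ω₁)=+0.182053-0.151364i, Y(Ω₂)=-0.003172-0.006060i
  term(m=+3) = -0.000007+0.000011i   from Y*(Ω₁)=+0.027824-0.047446i, Y(Ω₂)=-0.000239-0.000015i
  term(m=+4) = +0.000000+0.000000i   from Y*(Ω₁)=+0.001639-0.008829i, Y(Ω₂)=-0.000003+0.000005i
  term(m=+5) = +0.000000-0.000000i   from Y*(Ω₁)=-0.000176-0.001068i, Y(Ω₂)=+0.000000+0.000000i
  term(m=+6) = -0.000000-0.000000i   from Y*(Ω₁)=-0.000048-0.000085i, Y(Ω₂)=+0.000000+0.000000i
  term(m=+7) = -0.000000+0.000000i   from Y*(Ω₁)=-0.000005-0.000004i, Y(Ω₂)=+0.000000-0.000000i
  term(m=+8) = -0.000000+0.000000i   from Y*(Ω₁)=-0.000000-0.000000i, Y(Ω₂)=-0.000000-0.000000i
Σ over m = +0.790837-0.000000i; ×(4π/17) → +0.584586-0.000000i. Real part: 0.584586

0.584586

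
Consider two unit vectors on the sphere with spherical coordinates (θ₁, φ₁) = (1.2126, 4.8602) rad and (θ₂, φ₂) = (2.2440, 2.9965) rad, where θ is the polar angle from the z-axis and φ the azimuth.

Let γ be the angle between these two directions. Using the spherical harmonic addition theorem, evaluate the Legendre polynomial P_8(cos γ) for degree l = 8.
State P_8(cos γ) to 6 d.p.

Expand P_8 via completeness: Σ_{m} conj(Y_{8,m}) at Ω₁ times Y_{8,m} at Ω₂ —
  m=-8: +0.115492+0.282322i × +0.028685+0.065990i = -0.015317+0.015720i  (running Σ = -0.015317+0.015720i)
  m=-7: -0.392665+0.233309i × +0.120978+0.195060i = -0.093013-0.048368i  (running Σ = -0.108331-0.032648i)
  m=-6: -0.135386-0.166081i × +0.267636+0.317594i = +0.016512-0.087447i  (running Σ = -0.091819-0.120095i)
  m=-5: -0.159978+0.175537i × +0.313718+0.278199i = -0.099022+0.010564i  (running Σ = -0.190841-0.109532i)
  m=-4: -0.262243-0.176059i × +0.075639+0.049596i = -0.011104-0.026323i  (running Σ = -0.201945-0.135855i)
  m=-3: -0.042467+0.089408i × -0.286399-0.133183i = +0.024070-0.019951i  (running Σ = -0.177874-0.155806i)
  m=-2: -0.314276-0.095712i × -0.260886-0.077904i = +0.074534+0.049453i  (running Σ = -0.103340-0.106352i)
  m=-1: -0.005495+0.036908i × +0.200754+0.029334i = -0.002186+0.007248i  (running Σ = -0.105526-0.099104i)
  m=0: -0.327225-0.000000i × +0.306598+0.000000i = -0.100326-0.000000i  (running Σ = -0.205853-0.099104i)
  m=1: +0.005495+0.036908i × -0.200754+0.029334i = -0.002186-0.007248i  (running Σ = -0.208039-0.106352i)
  m=2: -0.314276+0.095712i × -0.260886+0.077904i = +0.074534-0.049453i  (running Σ = -0.133505-0.155806i)
  m=3: +0.042467+0.089408i × +0.286399-0.133183i = +0.024070+0.019951i  (running Σ = -0.109434-0.135855i)
  m=4: -0.262243+0.176059i × +0.075639-0.049596i = -0.011104+0.026323i  (running Σ = -0.120538-0.109532i)
  m=5: +0.159978+0.175537i × -0.313718+0.278199i = -0.099022-0.010564i  (running Σ = -0.219560-0.120095i)
  m=6: -0.135386+0.166081i × +0.267636-0.317594i = +0.016512+0.087447i  (running Σ = -0.203048-0.032648i)
  m=7: +0.392665+0.233309i × -0.120978+0.195060i = -0.093013+0.048368i  (running Σ = -0.296062+0.015720i)
  m=8: +0.115492-0.282322i × +0.028685-0.065990i = -0.015317-0.015720i  (running Σ = -0.311379-0.000000i)
Total Σ_m = -0.311379-0.000000i. Multiply by 0.739198: -0.230171-0.000000i. P_8(cos γ) = -0.230171

-0.230171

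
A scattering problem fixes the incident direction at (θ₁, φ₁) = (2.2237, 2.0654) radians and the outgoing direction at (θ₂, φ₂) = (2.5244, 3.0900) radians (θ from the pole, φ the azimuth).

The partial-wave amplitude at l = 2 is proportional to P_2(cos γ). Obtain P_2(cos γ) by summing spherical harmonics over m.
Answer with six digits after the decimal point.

0.308597

Expand P_2 via completeness: Σ_{m} conj(Y_{2,m}) at Ω₁ times Y_{2,m} at Ω₂ —
  m=-2: (-0.133888, -0.203650) × (0.128694, 0.013327) = (-0.014517, -0.027993)  (running Σ = (-0.014517, -0.027993))
  m=-1: (0.176958, -0.328115) × (0.364137, 0.018803) = (0.070606, -0.116151)  (running Σ = (0.056090, -0.144144))
  m=0: (0.033795, -0.000000) × (0.313863, 0.000000) = (0.010607, 0.000000)  (running Σ = (0.066697, -0.144144))
  m=1: (-0.176958, -0.328115) × (-0.364137, 0.018803) = (0.070606, 0.116151)  (running Σ = (0.137303, -0.027993))
  m=2: (-0.133888, 0.203650) × (0.128694, -0.013327) = (-0.014517, 0.027993)  (running Σ = (0.122787, 0.000000))
Total Σ_m = (0.122787, 0.000000). Multiply by 2.513274: (0.308597, 0.000000). P_2(cos γ) = 0.308597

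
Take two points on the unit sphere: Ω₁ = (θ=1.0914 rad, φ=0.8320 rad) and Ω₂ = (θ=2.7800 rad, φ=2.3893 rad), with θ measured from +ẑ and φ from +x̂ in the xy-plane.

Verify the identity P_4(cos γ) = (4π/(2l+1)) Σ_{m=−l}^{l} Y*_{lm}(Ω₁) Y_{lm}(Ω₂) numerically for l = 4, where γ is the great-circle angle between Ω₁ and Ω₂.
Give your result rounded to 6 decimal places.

-0.163625

Expand P_4 via completeness: Σ_{m} conj(Y_{4,m}) at Ω₁ times Y_{4,m} at Ω₂ —
  m=-4: Y*=-0.26952 - 0.05083j  Y=-0.00687 + 0.00092j  product 0.00190 + 0.00010j
  m=-3: Y*=-0.32211 + 0.24263j  Y=-0.03284 + 0.04010j  product 0.00085 - 0.02089j
  m=-2: Y*=-0.01199 + 0.12828j  Y=0.01419 + 0.21405j  product -0.02763 - 0.00075j
  m=-1: Y*=-0.19697 - 0.21624j  Y=0.35705 + 0.33415j  product 0.00193 - 0.14303j
  m=+0: Y*=-0.19023 + 0.00000j  Y=0.37471 + 0.00000j  product -0.07128 + 0.00000j
  m=+1: Y*=0.19697 - 0.21624j  Y=-0.35705 + 0.33415j  product 0.00193 + 0.14303j
  m=+2: Y*=-0.01199 - 0.12828j  Y=0.01419 - 0.21405j  product -0.02763 + 0.00075j
  m=+3: Y*=0.32211 + 0.24263j  Y=0.03284 + 0.04010j  product 0.00085 + 0.02089j
  m=+4: Y*=-0.26952 + 0.05083j  Y=-0.00687 - 0.00092j  product 0.00190 - 0.00010j
Total Σ_m = -0.11719 - 0.00000j. Multiply by 1.396263: -0.16362 - 0.00000j. P_4(cos γ) = -0.163625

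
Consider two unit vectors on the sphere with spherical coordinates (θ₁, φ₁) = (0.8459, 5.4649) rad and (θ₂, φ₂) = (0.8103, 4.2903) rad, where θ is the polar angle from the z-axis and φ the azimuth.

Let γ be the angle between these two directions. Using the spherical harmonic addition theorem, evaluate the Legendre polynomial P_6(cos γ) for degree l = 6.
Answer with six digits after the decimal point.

Expand P_6 via completeness: Σ_{m} conj(Y_{6,m}) at Ω₁ times Y_{6,m} at Ω₂ —
  term(m=-6) = +0.004286+0.004110i   from Y*(Ω₁)=+0.016664+0.083349i, Y(Ω₂)=+0.057299-0.039967i
  term(m=-5) = +0.055068-0.023946i   from Y*(Ω₁)=-0.151743+0.212120i, Y(Ω₂)=-0.197522-0.118306i
  term(m=-4) = -0.002497-0.178511i   from Y*(Ω₁)=-0.426039+0.056370i, Y(Ω₂)=-0.048725+0.412556i
  term(m=-3) = -0.117318-0.047159i   from Y*(Ω₁)=-0.257242-0.210904i, Y(Ω₂)=+0.362617-0.113973i
  term(m=-2) = -0.001207+0.001224i   from Y*(Ω₁)=+0.006419+0.097448i, Y(Ω₂)=+0.011690+0.013152i
  term(m=-1) = +0.053042+0.126799i   from Y*(Ω₁)=-0.253081+0.270300i, Y(Ω₂)=+0.152064-0.338611i
  term(m=+0) = +0.000543+0.000000i   from Y*(Ω₁)=-0.005913-0.000000i, Y(Ω₂)=-0.091812+0.000000i
  term(m=+1) = +0.053042-0.126799i   from Y*(Ω₁)=+0.253081+0.270300i, Y(Ω₂)=-0.152064-0.338611i
  term(m=+2) = -0.001207-0.001224i   from Y*(Ω₁)=+0.006419-0.097448i, Y(Ω₂)=+0.011690-0.013152i
  term(m=+3) = -0.117318+0.047159i   from Y*(Ω₁)=+0.257242-0.210904i, Y(Ω₂)=-0.362617-0.113973i
  term(m=+4) = -0.002497+0.178511i   from Y*(Ω₁)=-0.426039-0.056370i, Y(Ω₂)=-0.048725-0.412556i
  term(m=+5) = +0.055068+0.023946i   from Y*(Ω₁)=+0.151743+0.212120i, Y(Ω₂)=+0.197522-0.118306i
  term(m=+6) = +0.004286-0.004110i   from Y*(Ω₁)=+0.016664-0.083349i, Y(Ω₂)=+0.057299+0.039967i
Total Σ_m = -0.016709-0.000000i. Multiply by 0.966644: -0.016152-0.000000i. P_6(cos γ) = -0.016152

-0.016152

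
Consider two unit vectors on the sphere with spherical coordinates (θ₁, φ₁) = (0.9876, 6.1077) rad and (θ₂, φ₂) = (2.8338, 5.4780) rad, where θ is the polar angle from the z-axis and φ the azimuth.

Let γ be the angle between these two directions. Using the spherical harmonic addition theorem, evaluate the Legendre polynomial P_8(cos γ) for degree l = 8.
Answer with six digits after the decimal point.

Addition theorem: P_8(cos γ) = (4π/17) Σ_m Y*_{lm}(Ω₁) Y_{lm}(Ω₂), m = −8…8:
  m=-8: 0.02018 - 0.11977j × 0.00004 + 0.00001j = 0.00000 - 0.00000j  (running Σ = 0.00000 - 0.00000j)
  m=-7: 0.10762 - 0.30193j × -0.00037 + 0.00028j = 0.00004 + 0.00014j  (running Σ = 0.00005 + 0.00014j)
  m=-6: 0.22367 - 0.39258j × 0.00044 - 0.00365j = -0.00133 - 0.00099j  (running Σ = -0.00129 - 0.00085j)
  m=-5: 0.17963 - 0.21616j × 0.01332 + 0.01625j = 0.00590 + 0.00004j  (running Σ = 0.00462 - 0.00081j)
  m=-4: -0.11372 + 0.09616j × -0.08807 - 0.00699j = 0.01069 - 0.00767j  (running Σ = 0.01530 - 0.00848j)
  m=-3: -0.31396 + 0.18246j × 0.20002 - 0.17758j = -0.03040 + 0.09225j  (running Σ = -0.01509 + 0.08376j)
  m=-2: -0.03281 + 0.01201j × -0.02125 + 0.53675j = -0.00575 - 0.01787j  (running Σ = -0.02084 + 0.06590j)
  m=-1: 0.33633 - 0.05963j × -0.37985 - 0.39519j = -0.15132 - 0.11026j  (running Σ = -0.17217 - 0.04436j)
  m=0: 0.08757 + 0.00000j × -0.12324 + 0.00000j = -0.01079 + 0.00000j  (running Σ = -0.18296 - 0.04436j)
  m=1: -0.33633 - 0.05963j × 0.37985 - 0.39519j = -0.15132 + 0.11026j  (running Σ = -0.33428 + 0.06590j)
  m=2: -0.03281 - 0.01201j × -0.02125 - 0.53675j = -0.00575 + 0.01787j  (running Σ = -0.34003 + 0.08376j)
  m=3: 0.31396 + 0.18246j × -0.20002 - 0.17758j = -0.03040 - 0.09225j  (running Σ = -0.37043 - 0.00848j)
  m=4: -0.11372 - 0.09616j × -0.08807 + 0.00699j = 0.01069 + 0.00767j  (running Σ = -0.35974 - 0.00081j)
  m=5: -0.17963 - 0.21616j × -0.01332 + 0.01625j = 0.00590 - 0.00004j  (running Σ = -0.35384 - 0.00085j)
  m=6: 0.22367 + 0.39258j × 0.00044 + 0.00365j = -0.00133 + 0.00099j  (running Σ = -0.35517 + 0.00014j)
  m=7: -0.10762 - 0.30193j × 0.00037 + 0.00028j = 0.00004 - 0.00014j  (running Σ = -0.35513 - 0.00000j)
  m=8: 0.02018 + 0.11977j × 0.00004 - 0.00001j = 0.00000 + 0.00000j  (running Σ = -0.35513 - 0.00000j)
Accumulated sum -0.35513 - 0.00000j; after 4π/(2l+1) scaling, -0.26251 - 0.00000j ⇒ P_8 = -0.262508

-0.262508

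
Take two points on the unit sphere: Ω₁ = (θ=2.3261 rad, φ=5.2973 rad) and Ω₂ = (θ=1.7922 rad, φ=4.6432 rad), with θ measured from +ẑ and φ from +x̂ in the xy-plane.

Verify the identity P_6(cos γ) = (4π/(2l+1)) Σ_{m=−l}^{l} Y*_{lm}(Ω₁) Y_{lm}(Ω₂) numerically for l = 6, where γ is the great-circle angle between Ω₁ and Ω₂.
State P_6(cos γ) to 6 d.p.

Summing Y*_{l m}(θ₁,φ₁)·Y_{l m}(θ₂,φ₂) over m ∈ [−6, 6]; prefactor 4π/(2·6+1) = 0.966644:
  m=-6: Y*=(0.067137, 0.025876)  Y=(-0.381134, -0.167984)  product (-0.021242, -0.021140)
  m=-5: Y*=(-0.050535, -0.229173)  Y=(0.110126, -0.305533)  product (-0.075585, -0.009798)
  m=-4: Y*=(-0.290606, 0.300388)  Y=(-0.145980, -0.041465)  product (0.054878, -0.031801)
  m=-3: Y*=(0.367507, 0.068371)  Y=(0.067597, -0.320972)  product (0.046787, -0.113338)
  m=-2: Y*=(0.011543, 0.027227)  Y=(-0.064081, -0.008924)  product (-0.000497, -0.001848)
  m=-1: Y*=(0.205523, -0.310360)  Y=(0.022150, -0.319624)  product (-0.094646, -0.072565)
  m=+0: Y*=(-0.079302, -0.000000)  Y=(-0.040884, 0.000000)  product (0.003242, 0.000000)
  m=+1: Y*=(-0.205523, -0.310360)  Y=(-0.022150, -0.319624)  product (-0.094646, 0.072565)
  m=+2: Y*=(0.011543, -0.027227)  Y=(-0.064081, 0.008924)  product (-0.000497, 0.001848)
  m=+3: Y*=(-0.367507, 0.068371)  Y=(-0.067597, -0.320972)  product (0.046787, 0.113338)
  m=+4: Y*=(-0.290606, -0.300388)  Y=(-0.145980, 0.041465)  product (0.054878, 0.031801)
  m=+5: Y*=(0.050535, -0.229173)  Y=(-0.110126, -0.305533)  product (-0.075585, 0.009798)
  m=+6: Y*=(0.067137, -0.025876)  Y=(-0.381134, 0.167984)  product (-0.021242, 0.021140)
Total Σ_m = (-0.177365, 0.000000). Multiply by 0.966644: (-0.171449, 0.000000). P_6(cos γ) = -0.171449

-0.171449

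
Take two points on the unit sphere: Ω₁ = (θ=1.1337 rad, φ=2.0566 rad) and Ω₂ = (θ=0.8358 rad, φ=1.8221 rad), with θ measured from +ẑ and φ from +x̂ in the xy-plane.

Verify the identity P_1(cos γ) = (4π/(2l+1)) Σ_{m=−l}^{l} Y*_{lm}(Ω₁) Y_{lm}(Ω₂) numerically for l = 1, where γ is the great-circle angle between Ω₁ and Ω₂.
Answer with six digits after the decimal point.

Expand P_1 via completeness: Σ_{m} conj(Y_{1,m}) at Ω₁ times Y_{1,m} at Ω₂ —
  m=-1: Y*=-0.146151+0.276797i  Y=-0.063733-0.248248i  product +0.078029+0.018641i
  m=+0: Y*=+0.206831-0.000000i  Y=+0.327649+0.000000i  product +0.067768+0.000000i
  m=+1: Y*=+0.146151+0.276797i  Y=+0.063733-0.248248i  product +0.078029-0.018641i
Σ over m = +0.223826+0.000000i; ×(4π/3) → +0.937560+0.000000i. Real part: 0.937560

0.937560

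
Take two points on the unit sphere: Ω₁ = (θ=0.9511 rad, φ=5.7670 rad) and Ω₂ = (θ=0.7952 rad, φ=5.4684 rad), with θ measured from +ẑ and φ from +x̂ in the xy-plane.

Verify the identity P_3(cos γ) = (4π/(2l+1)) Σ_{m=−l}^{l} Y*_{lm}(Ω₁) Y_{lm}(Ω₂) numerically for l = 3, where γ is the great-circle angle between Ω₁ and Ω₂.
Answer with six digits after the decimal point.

Summing Y*_{l m}(θ₁,φ₁)·Y_{l m}(θ₂,φ₂) over m ∈ [−3, 3]; prefactor 4π/(2·3+1) = 1.795196:
  m=-3: 0.00501 - 0.22502j × -0.11643 + 0.09752j = 0.02136 + 0.02669j  (running Σ = 0.02136 + 0.02669j)
  m=-2: 0.20170 - 0.33769j × -0.02143 + 0.36415j = 0.11865 + 0.08068j  (running Σ = 0.14001 + 0.10737j)
  m=-1: 0.15709 - 0.08915j × 0.22969 + 0.24361j = 0.05780 + 0.01779j  (running Σ = 0.19781 + 0.12516j)
  m=0: -0.28467 + 0.00000j × -0.14344 + 0.00000j = 0.04083 + 0.00000j  (running Σ = 0.23864 + 0.12516j)
  m=1: -0.15709 - 0.08915j × -0.22969 + 0.24361j = 0.05780 - 0.01779j  (running Σ = 0.29645 + 0.10737j)
  m=2: 0.20170 + 0.33769j × -0.02143 - 0.36415j = 0.11865 - 0.08068j  (running Σ = 0.41509 + 0.02669j)
  m=3: -0.00501 - 0.22502j × 0.11643 + 0.09752j = 0.02136 - 0.02669j  (running Σ = 0.43645 + 0.00000j)
Σ over m = 0.43645 + 0.00000j; ×(4π/7) → 0.78352 + 0.00000j. Real part: 0.783520

0.783520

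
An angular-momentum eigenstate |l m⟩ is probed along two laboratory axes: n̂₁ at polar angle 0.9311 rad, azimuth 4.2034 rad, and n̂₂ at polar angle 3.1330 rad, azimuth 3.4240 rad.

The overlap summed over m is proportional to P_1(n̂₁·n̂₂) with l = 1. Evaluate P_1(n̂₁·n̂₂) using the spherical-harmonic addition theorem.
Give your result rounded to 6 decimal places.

-0.592026

Term-by-term m-sum for l=1 (normalisation 4π/3 = 4.188790):
  m=-1: Y*=-0.135069-0.242046i  Y=-0.002851+0.000827i  product +0.000585+0.000578i
  m=+0: Y*=+0.291672-0.000000i  Y=-0.488584+0.000000i  product -0.142506+0.000000i
  m=+1: Y*=+0.135069-0.242046i  Y=+0.002851+0.000827i  product +0.000585-0.000578i
Σ over m = -0.141336+0.000000i; ×(4π/3) → -0.592026+0.000000i. Real part: -0.592026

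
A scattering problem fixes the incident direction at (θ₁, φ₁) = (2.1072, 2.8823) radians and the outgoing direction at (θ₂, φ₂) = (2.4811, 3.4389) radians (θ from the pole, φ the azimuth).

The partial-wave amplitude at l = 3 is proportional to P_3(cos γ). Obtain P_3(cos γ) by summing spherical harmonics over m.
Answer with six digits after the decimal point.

Term-by-term m-sum for l=3 (normalisation 4π/7 = 1.795196):
  [-3]  conj(Y_{3,-3})(Ω₁) = -0.18876 + 0.18594j ; Y_{3,-3}(Ω₂) = -0.06050 + 0.07498j ; Δ = -0.00252 - 0.02540j
  [-2]  conj(Y_{3,-2})(Ω₁) = -0.33514 + 0.19126j ; Y_{3,-2}(Ω₂) = -0.25163 + 0.17017j ; Δ = 0.05179 - 0.10516j
  [-1]  conj(Y_{3,-1})(Ω₁) = -0.08212 + 0.02178j ; Y_{3,-1}(Ω₂) = -0.40153 + 0.12302j ; Δ = 0.03029 - 0.01885j
  [+0]  conj(Y_{3,0})(Ω₁) = 0.32309 + 0.00000j ; Y_{3,0}(Ω₂) = -0.03479 + 0.00000j ; Δ = -0.01124 + 0.00000j
  [+1]  conj(Y_{3,1})(Ω₁) = 0.08212 + 0.02178j ; Y_{3,1}(Ω₂) = 0.40153 + 0.12302j ; Δ = 0.03029 + 0.01885j
  [+2]  conj(Y_{3,2})(Ω₁) = -0.33514 - 0.19126j ; Y_{3,2}(Ω₂) = -0.25163 - 0.17017j ; Δ = 0.05179 + 0.10516j
  [+3]  conj(Y_{3,3})(Ω₁) = 0.18876 + 0.18594j ; Y_{3,3}(Ω₂) = 0.06050 + 0.07498j ; Δ = -0.00252 + 0.02540j
Total Σ_m = 0.14787 + 0.00000j. Multiply by 1.795196: 0.26546 + 0.00000j. P_3(cos γ) = 0.265462

0.265462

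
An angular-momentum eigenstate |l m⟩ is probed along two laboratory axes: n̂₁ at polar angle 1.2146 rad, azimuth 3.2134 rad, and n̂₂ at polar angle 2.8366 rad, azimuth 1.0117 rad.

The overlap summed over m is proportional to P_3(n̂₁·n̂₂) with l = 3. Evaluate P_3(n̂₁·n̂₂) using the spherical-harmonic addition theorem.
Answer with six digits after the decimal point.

Expand P_3 via completeness: Σ_{m} conj(Y_{3,m}) at Ω₁ times Y_{3,m} at Ω₂ —
  m=-3: Y*=-0.335546-0.073423i  Y=-0.011233-0.001201i  product +0.003681+0.001228i
  m=-2: Y*=+0.309820+0.044803i  Y=+0.038440+0.079051i  product +0.008368+0.026214i
  m=-1: Y*=+0.118429+0.008519i  Y=+0.182694-0.291987i  product +0.024124-0.033023i
  m=+0: Y*=-0.311273-0.000000i  Y=-0.551423+0.000000i  product +0.171643+0.000000i
  m=+1: Y*=-0.118429+0.008519i  Y=-0.182694-0.291987i  product +0.024124+0.033023i
  m=+2: Y*=+0.309820-0.044803i  Y=+0.038440-0.079051i  product +0.008368-0.026214i
  m=+3: Y*=+0.335546-0.073423i  Y=+0.011233-0.001201i  product +0.003681-0.001228i
Accumulated sum +0.243988+0.000000i; after 4π/(2l+1) scaling, +0.438006+0.000000i ⇒ P_3 = 0.438006

0.438006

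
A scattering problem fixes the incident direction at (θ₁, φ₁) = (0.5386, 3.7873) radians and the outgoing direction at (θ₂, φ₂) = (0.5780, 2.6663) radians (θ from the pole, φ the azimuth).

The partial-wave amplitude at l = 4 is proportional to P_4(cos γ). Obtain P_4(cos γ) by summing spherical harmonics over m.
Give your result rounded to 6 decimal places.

Expand P_4 via completeness: Σ_{m} conj(Y_{4,m}) at Ω₁ times Y_{4,m} at Ω₂ —
  term(m=-4) = (-0.000273, -0.001177)   from Y*(Ω₁)=(-0.025974, 0.016240), Y(Ω₂)=(-0.012791, 0.037298)
  term(m=-3) = (-0.024186, -0.005444)   from Y*(Ω₁)=(0.051939, -0.135383), Y(Ω₂)=(-0.024690, -0.169177)
  term(m=-2) = (-0.088881, 0.111910)   from Y*(Ω₁)=(0.100925, 0.351796), Y(Ω₂)=(0.226951, 0.317758)
  term(m=-1) = (0.080847, 0.167453)   from Y*(Ω₁)=(-0.359076, -0.270547), Y(Ω₂)=(-0.367753, -0.189261)
  term(m=+0) = (0.000931, 0.000000)   from Y*(Ω₁)=(-0.010715, -0.000000), Y(Ω₂)=(-0.086891, 0.000000)
  term(m=+1) = (0.080847, -0.167453)   from Y*(Ω₁)=(0.359076, -0.270547), Y(Ω₂)=(0.367753, -0.189261)
  term(m=+2) = (-0.088881, -0.111910)   from Y*(Ω₁)=(0.100925, -0.351796), Y(Ω₂)=(0.226951, -0.317758)
  term(m=+3) = (-0.024186, 0.005444)   from Y*(Ω₁)=(-0.051939, -0.135383), Y(Ω₂)=(0.024690, -0.169177)
  term(m=+4) = (-0.000273, 0.001177)   from Y*(Ω₁)=(-0.025974, -0.016240), Y(Ω₂)=(-0.012791, -0.037298)
Accumulated sum (-0.064055, -0.000000); after 4π/(2l+1) scaling, (-0.089438, -0.000000) ⇒ P_4 = -0.089438

-0.089438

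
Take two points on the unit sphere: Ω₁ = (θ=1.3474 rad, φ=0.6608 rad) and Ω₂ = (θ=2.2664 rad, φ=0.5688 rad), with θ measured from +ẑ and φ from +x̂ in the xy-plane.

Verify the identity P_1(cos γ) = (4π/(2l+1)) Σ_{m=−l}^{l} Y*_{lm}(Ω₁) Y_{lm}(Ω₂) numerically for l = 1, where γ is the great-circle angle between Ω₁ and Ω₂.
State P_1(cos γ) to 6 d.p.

Term-by-term m-sum for l=1 (normalisation 4π/3 = 4.188790):
  m=-1: 0.26599 + 0.20678j × 0.22346 - 0.14286j = 0.08898 + 0.00821j  (running Σ = 0.08898 + 0.00821j)
  m=0: 0.10825 + 0.00000j × -0.31312 + 0.00000j = -0.03389 + 0.00000j  (running Σ = 0.05508 + 0.00821j)
  m=1: -0.26599 + 0.20678j × -0.22346 - 0.14286j = 0.08898 - 0.00821j  (running Σ = 0.14406 + 0.00000j)
Total Σ_m = 0.14406 + 0.00000j. Multiply by 4.188790: 0.60345 + 0.00000j. P_1(cos γ) = 0.603450

0.603450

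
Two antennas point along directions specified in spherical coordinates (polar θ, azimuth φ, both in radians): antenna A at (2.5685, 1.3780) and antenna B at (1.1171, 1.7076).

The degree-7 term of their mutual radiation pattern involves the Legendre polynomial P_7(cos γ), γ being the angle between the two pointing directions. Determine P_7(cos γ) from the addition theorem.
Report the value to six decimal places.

-0.187695

Expand P_7 via completeness: Σ_{m} conj(Y_{7,m}) at Ω₁ times Y_{7,m} at Ω₂ —
  m=-7: Y*=-0.00672 - 0.00151j  Y=0.19383 + 0.13639j  product -0.00110 - 0.00121j
  m=-6: Y*=0.01607 - 0.03658j  Y=-0.29475 + 0.31640j  product 0.00684 + 0.01587j
  m=-5: Y*=0.11554 + 0.08021j  Y=-0.20368 - 0.24981j  product -0.00350 - 0.04520j
  m=-4: Y*=-0.23613 + 0.22951j  Y=-0.09013 + 0.05491j  product 0.00868 - 0.03365j
  m=-3: Y*=-0.26688 - 0.40877j  Y=-0.14109 - 0.32425j  product -0.09489 + 0.14421j
  m=-2: Y*=0.30853 - 0.12524j  Y=0.04555 - 0.01278j  product 0.01245 - 0.00965j
  m=-1: Y*=-0.03619 - 0.18539j  Y=-0.04469 - 0.32465j  product -0.05857 + 0.02004j
  m=+0: Y*=0.40520 + 0.00000j  Y=0.08916 + 0.00000j  product 0.03613 + 0.00000j
  m=+1: Y*=0.03619 - 0.18539j  Y=0.04469 - 0.32465j  product -0.05857 - 0.02004j
  m=+2: Y*=0.30853 + 0.12524j  Y=0.04555 + 0.01278j  product 0.01245 + 0.00965j
  m=+3: Y*=0.26688 - 0.40877j  Y=0.14109 - 0.32425j  product -0.09489 - 0.14421j
  m=+4: Y*=-0.23613 - 0.22951j  Y=-0.09013 - 0.05491j  product 0.00868 + 0.03365j
  m=+5: Y*=-0.11554 + 0.08021j  Y=0.20368 - 0.24981j  product -0.00350 + 0.04520j
  m=+6: Y*=0.01607 + 0.03658j  Y=-0.29475 - 0.31640j  product 0.00684 - 0.01587j
  m=+7: Y*=0.00672 - 0.00151j  Y=-0.19383 + 0.13639j  product -0.00110 + 0.00121j
Accumulated sum -0.22404 + 0.00000j; after 4π/(2l+1) scaling, -0.18770 + 0.00000j ⇒ P_7 = -0.187695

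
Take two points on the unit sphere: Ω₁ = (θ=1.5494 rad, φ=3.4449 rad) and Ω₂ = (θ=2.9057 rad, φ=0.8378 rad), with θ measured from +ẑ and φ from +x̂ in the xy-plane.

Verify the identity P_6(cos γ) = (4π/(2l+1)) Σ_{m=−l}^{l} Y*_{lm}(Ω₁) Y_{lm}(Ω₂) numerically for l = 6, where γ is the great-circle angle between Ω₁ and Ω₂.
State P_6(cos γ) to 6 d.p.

-0.035436

Addition theorem: P_6(cos γ) = (4π/13) Σ_m Y*_{lm}(Ω₁) Y_{lm}(Ω₂), m = −6…6:
  [-6]  conj(Y_{6,-6})(Ω₁) = (-0.118908, 0.467537) ; Y_{6,-6}(Ω₂) = (0.000024, 0.000075) ; Δ = (-0.000038, 0.000002)
  [-5]  conj(Y_{6,-5})(Ω₁) = (-0.001939, -0.035709) ; Y_{6,-5}(Ω₂) = (0.000567, -0.000983) ; Δ = (-0.000036, -0.000018)
  [-4]  conj(Y_{6,-4})(Ω₁) = (-0.124130, -0.332228) ; Y_{6,-4}(Ω₂) = (-0.009786, 0.002082) ; Δ = (0.001906, 0.002993)
  [-3]  conj(Y_{6,-3})(Ω₁) = (0.025602, 0.032928) ; Y_{6,-3}(Ω₂) = (0.048402, 0.035157) ; Δ = (0.000082, 0.002494)
  [-2]  conj(Y_{6,-2})(Ω₁) = (0.265261, 0.184063) ; Y_{6,-2}(Ω₂) = (-0.025080, -0.238431) ; Δ = (0.037233, -0.067863)
  [-1]  conj(Y_{6,-1})(Ω₁) = (-0.041934, -0.013124) ; Y_{6,-1}(Ω₂) = (-0.384108, 0.426632) ; Δ = (0.021706, -0.012849)
  [+0]  conj(Y_{6,0})(Ω₁) = (-0.314795, -0.000000) ; Y_{6,0}(Ω₂) = (0.503074, 0.000000) ; Δ = (-0.158365, -0.000000)
  [+1]  conj(Y_{6,1})(Ω₁) = (0.041934, -0.013124) ; Y_{6,1}(Ω₂) = (0.384108, 0.426632) ; Δ = (0.021706, 0.012849)
  [+2]  conj(Y_{6,2})(Ω₁) = (0.265261, -0.184063) ; Y_{6,2}(Ω₂) = (-0.025080, 0.238431) ; Δ = (0.037233, 0.067863)
  [+3]  conj(Y_{6,3})(Ω₁) = (-0.025602, 0.032928) ; Y_{6,3}(Ω₂) = (-0.048402, 0.035157) ; Δ = (0.000082, -0.002494)
  [+4]  conj(Y_{6,4})(Ω₁) = (-0.124130, 0.332228) ; Y_{6,4}(Ω₂) = (-0.009786, -0.002082) ; Δ = (0.001906, -0.002993)
  [+5]  conj(Y_{6,5})(Ω₁) = (0.001939, -0.035709) ; Y_{6,5}(Ω₂) = (-0.000567, -0.000983) ; Δ = (-0.000036, 0.000018)
  [+6]  conj(Y_{6,6})(Ω₁) = (-0.118908, -0.467537) ; Y_{6,6}(Ω₂) = (0.000024, -0.000075) ; Δ = (-0.000038, -0.000002)
Σ over m = (-0.036659, 0.000000); ×(4π/13) → (-0.035436, 0.000000). Real part: -0.035436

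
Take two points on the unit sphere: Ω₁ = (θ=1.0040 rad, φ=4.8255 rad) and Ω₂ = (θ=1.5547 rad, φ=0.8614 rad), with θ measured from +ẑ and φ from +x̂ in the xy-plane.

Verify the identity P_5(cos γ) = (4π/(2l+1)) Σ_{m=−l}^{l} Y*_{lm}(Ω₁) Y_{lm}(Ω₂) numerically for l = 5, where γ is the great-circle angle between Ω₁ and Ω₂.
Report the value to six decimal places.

Summing Y*_{l m}(θ₁,φ₁)·Y_{l m}(θ₂,φ₂) over m ∈ [−5, 5]; prefactor 4π/(2·5+1) = 1.142397:
  m=-5: Y*=+0.106282-0.167449i  Y=-0.182924+0.426238i  product +0.051931+0.075932i
  m=-4: Y*=+0.359008+0.174504i  Y=-0.022529+0.007068i  product -0.009321-0.001394i
  m=-3: Y*=-0.110251+0.312338i  Y=+0.292782+0.182498i  product -0.089281+0.071326i
  m=-2: Y*=+0.085273+0.019627i  Y=+0.004126+0.026936i  product -0.000177+0.002378i
  m=-1: Y*=-0.039364+0.346526i  Y=+0.207840-0.242103i  product +0.075714+0.081552i
  m=+0: Y*=+0.003485-0.000000i  Y=+0.028202+0.000000i  product +0.000098+0.000000i
  m=+1: Y*=+0.039364+0.346526i  Y=-0.207840-0.242103i  product +0.075714-0.081552i
  m=+2: Y*=+0.085273-0.019627i  Y=+0.004126-0.026936i  product -0.000177-0.002378i
  m=+3: Y*=+0.110251+0.312338i  Y=-0.292782+0.182498i  product -0.089281-0.071326i
  m=+4: Y*=+0.359008-0.174504i  Y=-0.022529-0.007068i  product -0.009321+0.001394i
  m=+5: Y*=-0.106282-0.167449i  Y=+0.182924+0.426238i  product +0.051931-0.075932i
Σ over m = +0.057830-0.000000i; ×(4π/11) → +0.066065-0.000000i. Real part: 0.066065

0.066065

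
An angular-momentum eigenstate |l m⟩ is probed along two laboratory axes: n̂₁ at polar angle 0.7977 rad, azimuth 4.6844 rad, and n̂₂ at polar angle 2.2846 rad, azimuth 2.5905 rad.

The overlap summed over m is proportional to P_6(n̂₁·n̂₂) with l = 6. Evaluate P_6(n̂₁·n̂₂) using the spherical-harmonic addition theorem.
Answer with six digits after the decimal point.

-0.213590

Addition theorem: P_6(cos γ) = (4π/13) Σ_m Y*_{lm}(Ω₁) Y_{lm}(Ω₂), m = −6…6:
  [-6]  conj(Y_{6,-6})(Ω₁) = (-0.064039, 0.010857) ; Y_{6,-6}(Ω₂) = (-0.088878, -0.014796) ; Δ = (0.005852, -0.000017)
  [-5]  conj(Y_{6,-5})(Ω₁) = (-0.030622, -0.217388) ; Y_{6,-5}(Ω₂) = (-0.250442, 0.101814) ; Δ = (0.029802, 0.051325)
  [-4]  conj(Y_{6,-4})(Ω₁) = (0.406142, -0.045661) ; Y_{6,-4}(Ω₂) = (-0.256169, 0.348717) ; Δ = (-0.088118, 0.153326)
  [-3]  conj(Y_{6,-3})(Ω₁) = (0.033081, 0.393049) ; Y_{6,-3}(Ω₂) = (-0.026026, 0.314825) ; Δ = (-0.124603, 0.000185)
  [-2]  conj(Y_{6,-2})(Ω₁) = (-0.011742, 0.000658) ; Y_{6,-2}(Ω₂) = (-0.054819, -0.108291) ; Δ = (0.000715, 0.001235)
  [-1]  conj(Y_{6,-1})(Ω₁) = (0.010269, 0.366797) ; Y_{6,-1}(Ω₂) = (-0.311967, -0.191738) ; Δ = (0.067125, -0.116397)
  [+0]  conj(Y_{6,0})(Ω₁) = (-0.121965, -0.000000) ; Y_{6,0}(Ω₂) = (0.020569, 0.000000) ; Δ = (-0.002509, -0.000000)
  [+1]  conj(Y_{6,1})(Ω₁) = (-0.010269, 0.366797) ; Y_{6,1}(Ω₂) = (0.311967, -0.191738) ; Δ = (0.067125, 0.116397)
  [+2]  conj(Y_{6,2})(Ω₁) = (-0.011742, -0.000658) ; Y_{6,2}(Ω₂) = (-0.054819, 0.108291) ; Δ = (0.000715, -0.001235)
  [+3]  conj(Y_{6,3})(Ω₁) = (-0.033081, 0.393049) ; Y_{6,3}(Ω₂) = (0.026026, 0.314825) ; Δ = (-0.124603, -0.000185)
  [+4]  conj(Y_{6,4})(Ω₁) = (0.406142, 0.045661) ; Y_{6,4}(Ω₂) = (-0.256169, -0.348717) ; Δ = (-0.088118, -0.153326)
  [+5]  conj(Y_{6,5})(Ω₁) = (0.030622, -0.217388) ; Y_{6,5}(Ω₂) = (0.250442, 0.101814) ; Δ = (0.029802, -0.051325)
  [+6]  conj(Y_{6,6})(Ω₁) = (-0.064039, -0.010857) ; Y_{6,6}(Ω₂) = (-0.088878, 0.014796) ; Δ = (0.005852, 0.000017)
Accumulated sum (-0.220961, -0.000000); after 4π/(2l+1) scaling, (-0.213590, -0.000000) ⇒ P_6 = -0.213590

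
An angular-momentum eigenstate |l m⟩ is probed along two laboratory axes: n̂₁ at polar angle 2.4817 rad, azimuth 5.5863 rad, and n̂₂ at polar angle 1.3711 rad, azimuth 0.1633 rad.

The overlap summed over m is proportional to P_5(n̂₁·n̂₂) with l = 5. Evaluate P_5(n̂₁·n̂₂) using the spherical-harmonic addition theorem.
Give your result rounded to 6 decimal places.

Term-by-term m-sum for l=5 (normalisation 4π/11 = 1.142397):
  [-5]  conj(Y_{5,-5})(Ω₁) = (-0.037846, 0.013508) ; Y_{5,-5}(Ω₂) = (0.287476, -0.305938) ; Δ = (-0.006747, 0.015462)
  [-4]  conj(Y_{5,-4})(Ω₁) = (0.153612, 0.056779) ; Y_{5,-4}(Ω₂) = (0.213378, -0.163291) ; Δ = (0.042049, -0.012968)
  [-3]  conj(Y_{5,-3})(Ω₁) = (-0.182822, -0.319409) ; Y_{5,-3}(Ω₂) = (-0.185623, 0.098985) ; Δ = (0.065553, 0.041193)
  [-2]  conj(Y_{5,-2})(Ω₁) = (-0.077322, 0.432214) ; Y_{5,-2}(Ω₂) = (-0.269781, 0.091383) ; Δ = (-0.018637, -0.123669)
  [-1]  conj(Y_{5,-1})(Ω₁) = (0.066736, -0.055856) ; Y_{5,-1}(Ω₂) = (0.149171, -0.024579) ; Δ = (0.008582, -0.009972)
  [+0]  conj(Y_{5,0})(Ω₁) = (0.383233, -0.000000) ; Y_{5,0}(Ω₂) = (0.286352, 0.000000) ; Δ = (0.109740, 0.000000)
  [+1]  conj(Y_{5,1})(Ω₁) = (-0.066736, -0.055856) ; Y_{5,1}(Ω₂) = (-0.149171, -0.024579) ; Δ = (0.008582, 0.009972)
  [+2]  conj(Y_{5,2})(Ω₁) = (-0.077322, -0.432214) ; Y_{5,2}(Ω₂) = (-0.269781, -0.091383) ; Δ = (-0.018637, 0.123669)
  [+3]  conj(Y_{5,3})(Ω₁) = (0.182822, -0.319409) ; Y_{5,3}(Ω₂) = (0.185623, 0.098985) ; Δ = (0.065553, -0.041193)
  [+4]  conj(Y_{5,4})(Ω₁) = (0.153612, -0.056779) ; Y_{5,4}(Ω₂) = (0.213378, 0.163291) ; Δ = (0.042049, 0.012968)
  [+5]  conj(Y_{5,5})(Ω₁) = (0.037846, 0.013508) ; Y_{5,5}(Ω₂) = (-0.287476, -0.305938) ; Δ = (-0.006747, -0.015462)
Total Σ_m = (0.291339, 0.000000). Multiply by 1.142397: (0.332825, 0.000000). P_5(cos γ) = 0.332825

0.332825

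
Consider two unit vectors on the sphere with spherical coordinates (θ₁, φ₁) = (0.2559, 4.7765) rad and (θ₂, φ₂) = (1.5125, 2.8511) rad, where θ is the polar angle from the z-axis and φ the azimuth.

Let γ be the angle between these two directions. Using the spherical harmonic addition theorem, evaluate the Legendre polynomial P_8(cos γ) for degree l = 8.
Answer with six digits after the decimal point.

Term-by-term m-sum for l=8 (normalisation 4π/17 = 0.739198):
  term(m=-8) = -0.000004+0.000001i   from Y*(Ω₁)=+0.000008+0.000004i, Y(Ω₂)=-0.347758+0.370947i
  term(m=-7) = +0.000010+0.000012i   from Y*(Ω₁)=-0.000058+0.000120i, Y(Ω₂)=+0.052979-0.106222i
  term(m=-6) = -0.000241+0.000387i   from Y*(Ω₁)=-0.001196-0.000484i, Y(Ω₂)=+0.060579-0.348396i
  term(m=-5) = +0.001224+0.000251i   from Y*(Ω₁)=+0.002843-0.008563i, Y(Ω₂)=+0.016355+0.137567i
  term(m=-4) = +0.002172+0.014140i   from Y*(Ω₁)=+0.045136+0.011835i, Y(Ω₂)=+0.121881+0.281328i
  term(m=-3) = +0.022660-0.012586i   from Y*(Ω₁)=-0.033603+0.172553i, Y(Ω₂)=-0.094913-0.112841i
  term(m=-2) = +0.098036+0.084130i   from Y*(Ω₁)=-0.448036-0.057765i, Y(Ω₂)=-0.239050-0.156955i
  term(m=-1) = +0.034365-0.092816i   from Y*(Ω₁)=+0.041950-0.653436i, Y(Ω₂)=+0.144822+0.043294i
  term(m=+0) = +0.040431+0.000000i   from Y*(Ω₁)=+0.144452-0.000000i, Y(Ω₂)=+0.279892+0.000000i
  term(m=+1) = +0.034365+0.092816i   from Y*(Ω₁)=-0.041950-0.653436i, Y(Ω₂)=-0.144822+0.043294i
  term(m=+2) = +0.098036-0.084130i   from Y*(Ω₁)=-0.448036+0.057765i, Y(Ω₂)=-0.239050+0.156955i
  term(m=+3) = +0.022660+0.012586i   from Y*(Ω₁)=+0.033603+0.172553i, Y(Ω₂)=+0.094913-0.112841i
  term(m=+4) = +0.002172-0.014140i   from Y*(Ω₁)=+0.045136-0.011835i, Y(Ω₂)=+0.121881-0.281328i
  term(m=+5) = +0.001224-0.000251i   from Y*(Ω₁)=-0.002843-0.008563i, Y(Ω₂)=-0.016355+0.137567i
  term(m=+6) = -0.000241-0.000387i   from Y*(Ω₁)=-0.001196+0.000484i, Y(Ω₂)=+0.060579+0.348396i
  term(m=+7) = +0.000010-0.000012i   from Y*(Ω₁)=+0.000058+0.000120i, Y(Ω₂)=-0.052979-0.106222i
  term(m=+8) = -0.000004-0.000001i   from Y*(Ω₁)=+0.000008-0.000004i, Y(Ω₂)=-0.347758-0.370947i
Total Σ_m = +0.356876-0.000000i. Multiply by 0.739198: +0.263802-0.000000i. P_8(cos γ) = 0.263802

0.263802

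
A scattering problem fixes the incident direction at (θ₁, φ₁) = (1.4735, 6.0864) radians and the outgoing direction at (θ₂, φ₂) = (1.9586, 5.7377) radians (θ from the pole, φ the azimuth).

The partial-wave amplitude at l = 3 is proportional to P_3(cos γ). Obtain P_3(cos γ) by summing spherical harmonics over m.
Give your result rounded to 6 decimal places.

0.181460

Summing Y*_{l m}(θ₁,φ₁)·Y_{l m}(θ₂,φ₂) over m ∈ [−3, 3]; prefactor 4π/(2·3+1) = 1.795196:
  term(m=-3) = (0.068207, 0.117838)   from Y*(Ω₁)=(0.341711, -0.228971), Y(Ω₂)=(-0.021718, 0.330295)
  term(m=-2) = (-0.024966, -0.020918)   from Y*(Ω₁)=(0.090823, -0.037713), Y(Ω₂)=(-0.152892, -0.293803)
  term(m=-1) = (0.024559, 0.008928)   from Y*(Ω₁)=(-0.300560, 0.059921), Y(Ω₂)=(-0.072890, -0.044238)
  term(m=+0) = (-0.034517, -0.000000)   from Y*(Ω₁)=(-0.107044, -0.000000), Y(Ω₂)=(0.322455, 0.000000)
  term(m=+1) = (0.024559, -0.008928)   from Y*(Ω₁)=(0.300560, 0.059921), Y(Ω₂)=(0.072890, -0.044238)
  term(m=+2) = (-0.024966, 0.020918)   from Y*(Ω₁)=(0.090823, 0.037713), Y(Ω₂)=(-0.152892, 0.293803)
  term(m=+3) = (0.068207, -0.117838)   from Y*(Ω₁)=(-0.341711, -0.228971), Y(Ω₂)=(0.021718, 0.330295)
Total Σ_m = (0.101081, 0.000000). Multiply by 1.795196: (0.181460, 0.000000). P_3(cos γ) = 0.181460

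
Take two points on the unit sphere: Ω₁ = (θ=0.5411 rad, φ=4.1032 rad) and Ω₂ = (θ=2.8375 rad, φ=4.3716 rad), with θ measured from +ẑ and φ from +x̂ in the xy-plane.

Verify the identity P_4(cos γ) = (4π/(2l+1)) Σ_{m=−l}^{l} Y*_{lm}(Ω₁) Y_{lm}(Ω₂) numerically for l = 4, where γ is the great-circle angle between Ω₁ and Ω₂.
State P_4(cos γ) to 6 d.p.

Addition theorem: P_4(cos γ) = (4π/9) Σ_m Y*_{lm}(Ω₁) Y_{lm}(Ω₂), m = −4…4:
  [-4]  conj(Y_{4,-4})(Ω₁) = (-0.023727, -0.020182) ; Y_{4,-4}(Ω₂) = (0.000733, 0.003481) ; Δ = (0.000053, -0.000097)
  [-3]  conj(Y_{4,-3})(Ω₁) = (0.141804, -0.037233) ; Y_{4,-3}(Ω₂) = (-0.027359, 0.016715) ; Δ = (-0.003257, 0.003389)
  [-2]  conj(Y_{4,-2})(Ω₁) = (-0.126913, 0.345086) ; Y_{4,-2}(Ω₂) = (-0.125131, -0.101515) ; Δ = (0.050912, -0.030297)
  [-1]  conj(Y_{4,-1})(Ω₁) = (-0.256101, -0.367058) ; Y_{4,-1}(Ω₂) = (0.152343, -0.429588) ; Δ = (-0.196699, 0.054099)
  [+0]  conj(Y_{4,0})(Ω₁) = (-0.015730, -0.000000) ; Y_{4,0}(Ω₂) = (0.496670, 0.000000) ; Δ = (-0.007813, -0.000000)
  [+1]  conj(Y_{4,1})(Ω₁) = (0.256101, -0.367058) ; Y_{4,1}(Ω₂) = (-0.152343, -0.429588) ; Δ = (-0.196699, -0.054099)
  [+2]  conj(Y_{4,2})(Ω₁) = (-0.126913, -0.345086) ; Y_{4,2}(Ω₂) = (-0.125131, 0.101515) ; Δ = (0.050912, 0.030297)
  [+3]  conj(Y_{4,3})(Ω₁) = (-0.141804, -0.037233) ; Y_{4,3}(Ω₂) = (0.027359, 0.016715) ; Δ = (-0.003257, -0.003389)
  [+4]  conj(Y_{4,4})(Ω₁) = (-0.023727, 0.020182) ; Y_{4,4}(Ω₂) = (0.000733, -0.003481) ; Δ = (0.000053, 0.000097)
Accumulated sum (-0.305794, -0.000000); after 4π/(2l+1) scaling, (-0.426969, -0.000000) ⇒ P_4 = -0.426969

-0.426969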